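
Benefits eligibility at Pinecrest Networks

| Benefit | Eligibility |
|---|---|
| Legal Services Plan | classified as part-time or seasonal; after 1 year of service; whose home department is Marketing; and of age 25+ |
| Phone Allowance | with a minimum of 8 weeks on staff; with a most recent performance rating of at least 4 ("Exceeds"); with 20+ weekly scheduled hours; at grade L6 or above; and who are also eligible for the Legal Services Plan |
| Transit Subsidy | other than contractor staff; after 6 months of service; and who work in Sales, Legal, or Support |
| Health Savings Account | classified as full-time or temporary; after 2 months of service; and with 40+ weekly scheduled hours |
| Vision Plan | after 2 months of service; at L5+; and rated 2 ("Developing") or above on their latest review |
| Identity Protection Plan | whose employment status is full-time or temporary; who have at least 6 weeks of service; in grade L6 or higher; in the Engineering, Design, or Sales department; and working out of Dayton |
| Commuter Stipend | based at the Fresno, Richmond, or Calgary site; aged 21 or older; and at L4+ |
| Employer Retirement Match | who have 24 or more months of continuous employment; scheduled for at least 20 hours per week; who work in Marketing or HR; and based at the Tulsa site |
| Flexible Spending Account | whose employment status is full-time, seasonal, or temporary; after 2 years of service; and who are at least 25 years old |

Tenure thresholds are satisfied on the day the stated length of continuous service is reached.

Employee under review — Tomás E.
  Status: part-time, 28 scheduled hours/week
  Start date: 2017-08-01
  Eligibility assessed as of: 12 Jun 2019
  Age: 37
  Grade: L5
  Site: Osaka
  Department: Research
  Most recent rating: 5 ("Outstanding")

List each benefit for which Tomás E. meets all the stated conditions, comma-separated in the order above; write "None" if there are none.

Service from 2017-08-01 to 12 Jun 2019: 680 days.
Legal Services Plan — status part-time ✓; service 680 days ≥ 1 year (≈365 days) ✓; dept Research ✗ → not eligible.
Phone Allowance — service 680 days ≥ 8 weeks (≈56 days) ✓; rating 5 ≥ 4 ✓; 28 hrs/wk ≥ 20 ✓; grade L5 < L6 ✗ → not eligible.
Transit Subsidy — status part-time ✓ (not excluded); service 680 days ≥ 6 months (≈180 days) ✓; dept Research ✗ → not eligible.
Health Savings Account — status part-time ✗ (requires full-time or temporary) → not eligible.
Vision Plan — service 680 days ≥ 2 months (≈60 days) ✓; grade L5 ≥ L5 ✓; rating 5 ≥ 2 ✓ → eligible.
Identity Protection Plan — status part-time ✗ (requires full-time or temporary) → not eligible.
Commuter Stipend — site Osaka ✗ (not Fresno, Richmond, or Calgary) → not eligible.
Employer Retirement Match — service 680 days < 24 months (≈720 days) ✗ → not eligible.
Flexible Spending Account — status part-time ✗ (requires full-time, seasonal, or temporary) → not eligible.

Vision Plan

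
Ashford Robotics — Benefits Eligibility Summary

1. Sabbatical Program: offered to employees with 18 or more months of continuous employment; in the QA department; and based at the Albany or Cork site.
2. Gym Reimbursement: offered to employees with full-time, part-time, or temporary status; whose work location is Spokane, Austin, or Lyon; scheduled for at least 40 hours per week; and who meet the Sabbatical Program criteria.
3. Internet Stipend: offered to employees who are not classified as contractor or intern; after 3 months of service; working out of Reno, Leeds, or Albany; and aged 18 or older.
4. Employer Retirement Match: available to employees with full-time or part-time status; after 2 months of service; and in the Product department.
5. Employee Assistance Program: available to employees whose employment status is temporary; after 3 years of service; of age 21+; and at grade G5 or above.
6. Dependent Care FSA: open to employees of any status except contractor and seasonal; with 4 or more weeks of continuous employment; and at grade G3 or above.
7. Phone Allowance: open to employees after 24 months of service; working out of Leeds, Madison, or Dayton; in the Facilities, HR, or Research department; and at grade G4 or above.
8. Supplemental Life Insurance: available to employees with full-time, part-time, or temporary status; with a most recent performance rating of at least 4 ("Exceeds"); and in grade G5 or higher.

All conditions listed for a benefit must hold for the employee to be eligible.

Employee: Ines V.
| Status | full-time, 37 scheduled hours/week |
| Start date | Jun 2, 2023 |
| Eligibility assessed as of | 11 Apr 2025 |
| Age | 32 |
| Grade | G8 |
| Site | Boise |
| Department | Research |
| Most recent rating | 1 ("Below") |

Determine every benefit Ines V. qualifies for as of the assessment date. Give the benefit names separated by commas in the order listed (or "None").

Dependent Care FSA

Service from Jun 2, 2023 to 11 Apr 2025: 679 days.
Sabbatical Program — service 679 days ≥ 18 months (≈540 days) ✓; dept Research ✗ → not eligible.
Gym Reimbursement — status full-time ✓; site Boise ✗ (not Spokane, Austin, or Lyon) → not eligible.
Internet Stipend — status full-time ✓ (not excluded); service 679 days ≥ 3 months (≈90 days) ✓; site Boise ✗ (not Reno, Leeds, or Albany) → not eligible.
Employer Retirement Match — status full-time ✓; service 679 days ≥ 2 months (≈60 days) ✓; dept Research ✗ → not eligible.
Employee Assistance Program — status full-time ✗ (requires temporary) → not eligible.
Dependent Care FSA — status full-time ✓ (not excluded); service 679 days ≥ 4 weeks (≈28 days) ✓; grade G8 ≥ G3 ✓ → eligible.
Phone Allowance — service 679 days < 24 months (≈720 days) ✗ → not eligible.
Supplemental Life Insurance — status full-time ✓; rating 1 < 4 ✗ → not eligible.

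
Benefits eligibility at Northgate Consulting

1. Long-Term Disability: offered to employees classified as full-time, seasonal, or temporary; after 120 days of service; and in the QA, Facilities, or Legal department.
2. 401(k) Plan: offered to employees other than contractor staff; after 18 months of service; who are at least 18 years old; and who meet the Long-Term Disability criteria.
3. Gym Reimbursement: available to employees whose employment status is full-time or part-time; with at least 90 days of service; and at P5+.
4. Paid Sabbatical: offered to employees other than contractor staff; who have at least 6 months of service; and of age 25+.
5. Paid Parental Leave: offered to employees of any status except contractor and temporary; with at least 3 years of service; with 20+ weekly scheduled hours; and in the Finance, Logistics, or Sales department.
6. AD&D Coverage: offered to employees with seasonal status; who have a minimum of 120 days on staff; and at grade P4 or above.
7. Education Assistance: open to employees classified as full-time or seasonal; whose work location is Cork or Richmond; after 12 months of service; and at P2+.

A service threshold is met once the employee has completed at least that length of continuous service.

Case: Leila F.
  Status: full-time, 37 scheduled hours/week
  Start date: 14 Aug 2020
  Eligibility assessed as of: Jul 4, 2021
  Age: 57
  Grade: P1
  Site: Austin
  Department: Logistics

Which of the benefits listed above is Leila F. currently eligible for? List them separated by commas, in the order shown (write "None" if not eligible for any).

Service from 14 Aug 2020 to Jul 4, 2021: 324 days.
Long-Term Disability — status full-time ✓; service 324 days ≥ 120 days ✓; dept Logistics ✗ → not eligible.
401(k) Plan — status full-time ✓ (not excluded); service 324 days < 18 months (≈540 days) ✗ → not eligible.
Gym Reimbursement — status full-time ✓; service 324 days ≥ 90 days ✓; grade P1 < P5 ✗ → not eligible.
Paid Sabbatical — status full-time ✓ (not excluded); service 324 days ≥ 6 months (≈180 days) ✓; age 57 ≥ 25 ✓ → eligible.
Paid Parental Leave — status full-time ✓ (not excluded); service 324 days < 3 years (≈1095 days) ✗ → not eligible.
AD&D Coverage — status full-time ✗ (requires seasonal) → not eligible.
Education Assistance — status full-time ✓; site Austin ✗ (not Cork or Richmond) → not eligible.

Paid Sabbatical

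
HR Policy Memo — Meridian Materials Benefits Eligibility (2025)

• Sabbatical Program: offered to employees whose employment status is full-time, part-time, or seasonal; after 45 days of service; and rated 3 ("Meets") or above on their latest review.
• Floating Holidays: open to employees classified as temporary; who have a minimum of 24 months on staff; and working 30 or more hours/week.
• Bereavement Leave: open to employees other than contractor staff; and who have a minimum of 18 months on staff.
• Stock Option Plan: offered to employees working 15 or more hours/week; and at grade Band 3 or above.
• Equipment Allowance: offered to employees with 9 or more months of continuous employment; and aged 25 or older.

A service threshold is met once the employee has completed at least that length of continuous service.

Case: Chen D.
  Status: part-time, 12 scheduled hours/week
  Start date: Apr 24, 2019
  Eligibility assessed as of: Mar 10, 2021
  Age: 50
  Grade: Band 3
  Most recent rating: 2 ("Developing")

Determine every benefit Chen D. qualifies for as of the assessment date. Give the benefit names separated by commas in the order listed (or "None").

Bereavement Leave, Equipment Allowance

Service from Apr 24, 2019 to Mar 10, 2021: 686 days.
Sabbatical Program — status part-time ✓; service 686 days ≥ 45 days ✓; rating 2 < 3 ✗ → not eligible.
Floating Holidays — status part-time ✗ (requires temporary) → not eligible.
Bereavement Leave — status part-time ✓ (not excluded); service 686 days ≥ 18 months (≈540 days) ✓ → eligible.
Stock Option Plan — 12 hrs/wk < 15 ✗ → not eligible.
Equipment Allowance — service 686 days ≥ 9 months (≈270 days) ✓; age 50 ≥ 25 ✓ → eligible.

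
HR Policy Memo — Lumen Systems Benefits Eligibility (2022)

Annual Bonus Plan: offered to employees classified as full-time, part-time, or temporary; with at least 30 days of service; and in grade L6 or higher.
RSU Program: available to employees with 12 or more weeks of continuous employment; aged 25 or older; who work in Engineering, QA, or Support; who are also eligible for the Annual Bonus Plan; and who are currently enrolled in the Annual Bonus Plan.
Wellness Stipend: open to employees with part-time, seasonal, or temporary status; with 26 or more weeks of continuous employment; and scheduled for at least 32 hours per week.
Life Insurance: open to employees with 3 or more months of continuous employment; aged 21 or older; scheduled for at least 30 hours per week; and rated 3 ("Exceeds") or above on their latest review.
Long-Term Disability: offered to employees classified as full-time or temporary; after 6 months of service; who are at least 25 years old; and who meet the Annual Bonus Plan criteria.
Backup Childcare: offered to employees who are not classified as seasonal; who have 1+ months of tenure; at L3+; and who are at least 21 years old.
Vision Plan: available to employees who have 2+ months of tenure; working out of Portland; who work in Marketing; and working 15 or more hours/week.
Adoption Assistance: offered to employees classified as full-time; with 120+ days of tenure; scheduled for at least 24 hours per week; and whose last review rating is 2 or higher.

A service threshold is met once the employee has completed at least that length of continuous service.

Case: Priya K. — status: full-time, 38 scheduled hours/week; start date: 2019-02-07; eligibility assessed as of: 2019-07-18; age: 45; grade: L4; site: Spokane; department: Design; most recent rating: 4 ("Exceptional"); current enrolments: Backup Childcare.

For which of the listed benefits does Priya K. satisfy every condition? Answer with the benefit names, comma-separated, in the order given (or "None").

Life Insurance, Backup Childcare, Adoption Assistance

Service from 2019-02-07 to 2019-07-18: 161 days.
Annual Bonus Plan — status full-time ✓; service 161 days ≥ 30 days ✓; grade L4 < L6 ✗ → not eligible.
RSU Program — service 161 days ≥ 12 weeks (≈84 days) ✓; age 45 ≥ 25 ✓; dept Design ✗ → not eligible.
Wellness Stipend — status full-time ✗ (requires part-time, seasonal, or temporary) → not eligible.
Life Insurance — service 161 days ≥ 3 months (≈90 days) ✓; age 45 ≥ 21 ✓; 38 hrs/wk ≥ 30 ✓; rating 4 ≥ 3 ✓ → eligible.
Long-Term Disability — status full-time ✓; service 161 days < 6 months (≈180 days) ✗ → not eligible.
Backup Childcare — status full-time ✓ (not excluded); service 161 days ≥ 1 month (≈30 days) ✓; grade L4 ≥ L3 ✓; age 45 ≥ 21 ✓ → eligible.
Vision Plan — service 161 days ≥ 2 months (≈60 days) ✓; site Spokane ✗ (not Portland) → not eligible.
Adoption Assistance — status full-time ✓; service 161 days ≥ 120 days ✓; 38 hrs/wk ≥ 24 ✓; rating 4 ≥ 2 ✓ → eligible.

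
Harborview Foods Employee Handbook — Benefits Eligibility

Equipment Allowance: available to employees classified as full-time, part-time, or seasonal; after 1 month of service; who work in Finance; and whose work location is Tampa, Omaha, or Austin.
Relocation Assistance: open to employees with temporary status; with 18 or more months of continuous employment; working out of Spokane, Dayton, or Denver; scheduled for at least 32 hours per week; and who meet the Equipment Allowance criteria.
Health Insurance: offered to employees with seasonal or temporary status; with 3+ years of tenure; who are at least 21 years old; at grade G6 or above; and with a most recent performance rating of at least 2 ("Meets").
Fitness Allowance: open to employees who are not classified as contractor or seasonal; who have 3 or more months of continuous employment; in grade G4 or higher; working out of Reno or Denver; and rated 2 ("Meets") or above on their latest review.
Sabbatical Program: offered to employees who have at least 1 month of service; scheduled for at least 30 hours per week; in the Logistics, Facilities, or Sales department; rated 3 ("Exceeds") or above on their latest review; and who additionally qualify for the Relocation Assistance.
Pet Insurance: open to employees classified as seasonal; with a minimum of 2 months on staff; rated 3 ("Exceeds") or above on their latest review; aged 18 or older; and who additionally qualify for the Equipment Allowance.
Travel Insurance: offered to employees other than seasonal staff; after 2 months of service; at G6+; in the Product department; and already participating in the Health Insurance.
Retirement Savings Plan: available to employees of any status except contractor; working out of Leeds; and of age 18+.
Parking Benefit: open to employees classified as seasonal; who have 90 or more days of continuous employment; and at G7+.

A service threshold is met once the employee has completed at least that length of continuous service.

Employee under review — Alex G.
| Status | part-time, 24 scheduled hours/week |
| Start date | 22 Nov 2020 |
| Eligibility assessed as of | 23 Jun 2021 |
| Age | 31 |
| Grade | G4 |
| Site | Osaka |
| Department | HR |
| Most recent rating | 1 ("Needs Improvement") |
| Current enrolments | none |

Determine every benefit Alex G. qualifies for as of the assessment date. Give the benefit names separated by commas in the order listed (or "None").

Service from 22 Nov 2020 to 23 Jun 2021: 213 days.
Equipment Allowance — status part-time ✓; service 213 days ≥ 1 month (≈30 days) ✓; dept HR ✗ → not eligible.
Relocation Assistance — status part-time ✗ (requires temporary) → not eligible.
Health Insurance — status part-time ✗ (requires seasonal or temporary) → not eligible.
Fitness Allowance — status part-time ✓ (not excluded); service 213 days ≥ 3 months (≈90 days) ✓; grade G4 ≥ G4 ✓; site Osaka ✗ (not Reno or Denver) → not eligible.
Sabbatical Program — service 213 days ≥ 1 month (≈30 days) ✓; 24 hrs/wk < 30 ✗ → not eligible.
Pet Insurance — status part-time ✗ (requires seasonal) → not eligible.
Travel Insurance — status part-time ✓ (not excluded); service 213 days ≥ 2 months (≈60 days) ✓; grade G4 < G6 ✗ → not eligible.
Retirement Savings Plan — status part-time ✓ (not excluded); site Osaka ✗ (not Leeds) → not eligible.
Parking Benefit — status part-time ✗ (requires seasonal) → not eligible.

None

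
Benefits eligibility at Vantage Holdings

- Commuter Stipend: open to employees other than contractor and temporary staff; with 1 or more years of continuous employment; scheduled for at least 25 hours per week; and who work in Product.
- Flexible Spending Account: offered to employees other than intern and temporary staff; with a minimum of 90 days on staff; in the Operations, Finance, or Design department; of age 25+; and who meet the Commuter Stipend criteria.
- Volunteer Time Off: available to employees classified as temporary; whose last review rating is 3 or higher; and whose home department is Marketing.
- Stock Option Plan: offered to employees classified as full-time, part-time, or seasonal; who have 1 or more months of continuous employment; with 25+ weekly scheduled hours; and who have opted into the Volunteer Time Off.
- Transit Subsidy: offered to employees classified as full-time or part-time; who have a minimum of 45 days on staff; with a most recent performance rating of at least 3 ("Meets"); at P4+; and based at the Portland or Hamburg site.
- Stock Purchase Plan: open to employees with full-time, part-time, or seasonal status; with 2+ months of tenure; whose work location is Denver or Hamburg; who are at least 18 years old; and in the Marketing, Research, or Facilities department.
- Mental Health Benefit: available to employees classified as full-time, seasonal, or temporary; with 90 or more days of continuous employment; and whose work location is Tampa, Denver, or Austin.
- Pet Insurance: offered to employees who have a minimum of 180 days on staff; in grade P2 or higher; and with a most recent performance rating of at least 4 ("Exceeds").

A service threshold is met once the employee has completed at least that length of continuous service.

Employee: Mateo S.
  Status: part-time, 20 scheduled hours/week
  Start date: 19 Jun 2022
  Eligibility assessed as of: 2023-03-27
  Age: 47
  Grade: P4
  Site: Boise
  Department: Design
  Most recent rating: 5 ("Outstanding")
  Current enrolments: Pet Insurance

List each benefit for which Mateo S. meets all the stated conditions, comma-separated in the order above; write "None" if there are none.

Service from 19 Jun 2022 to 2023-03-27: 281 days.
Commuter Stipend — status part-time ✓ (not excluded); service 281 days < 1 year (≈365 days) ✗ → not eligible.
Flexible Spending Account — status part-time ✓ (not excluded); service 281 days ≥ 90 days ✓; dept Design ✓; age 47 ≥ 25 ✓; not eligible for Commuter Stipend ✗ → not eligible.
Volunteer Time Off — status part-time ✗ (requires temporary) → not eligible.
Stock Option Plan — status part-time ✓; service 281 days ≥ 1 month (≈30 days) ✓; 20 hrs/wk < 25 ✗ → not eligible.
Transit Subsidy — status part-time ✓; service 281 days ≥ 45 days ✓; rating 5 ≥ 3 ✓; grade P4 ≥ P4 ✓; site Boise ✗ (not Portland or Hamburg) → not eligible.
Stock Purchase Plan — status part-time ✓; service 281 days ≥ 2 months (≈60 days) ✓; site Boise ✗ (not Denver or Hamburg) → not eligible.
Mental Health Benefit — status part-time ✗ (requires full-time, seasonal, or temporary) → not eligible.
Pet Insurance — service 281 days ≥ 180 days ✓; grade P4 ≥ P2 ✓; rating 5 ≥ 4 ✓ → eligible.

Pet Insurance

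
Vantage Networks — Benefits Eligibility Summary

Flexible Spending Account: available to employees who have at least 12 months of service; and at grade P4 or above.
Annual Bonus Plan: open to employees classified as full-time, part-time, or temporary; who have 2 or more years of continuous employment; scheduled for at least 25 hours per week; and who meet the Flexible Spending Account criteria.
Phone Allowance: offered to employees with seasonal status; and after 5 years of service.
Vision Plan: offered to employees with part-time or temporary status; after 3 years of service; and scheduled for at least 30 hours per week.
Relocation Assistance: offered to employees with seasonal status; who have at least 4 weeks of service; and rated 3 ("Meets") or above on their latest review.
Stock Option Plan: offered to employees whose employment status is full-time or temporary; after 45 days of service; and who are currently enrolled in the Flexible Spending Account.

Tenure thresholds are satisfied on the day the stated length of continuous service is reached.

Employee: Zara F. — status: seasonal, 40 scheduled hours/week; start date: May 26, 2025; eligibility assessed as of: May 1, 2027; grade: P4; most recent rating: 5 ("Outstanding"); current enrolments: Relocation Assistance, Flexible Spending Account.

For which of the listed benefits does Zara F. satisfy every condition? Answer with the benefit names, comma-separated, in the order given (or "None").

Flexible Spending Account, Relocation Assistance

Service from May 26, 2025 to May 1, 2027: 705 days.
Flexible Spending Account — service 705 days ≥ 12 months (≈360 days) ✓; grade P4 ≥ P4 ✓ → eligible.
Annual Bonus Plan — status seasonal ✗ (requires full-time, part-time, or temporary) → not eligible.
Phone Allowance — status seasonal ✓; service 705 days < 5 years (≈1825 days) ✗ → not eligible.
Vision Plan — status seasonal ✗ (requires part-time or temporary) → not eligible.
Relocation Assistance — status seasonal ✓; service 705 days ≥ 4 weeks (≈28 days) ✓; rating 5 ≥ 3 ✓ → eligible.
Stock Option Plan — status seasonal ✗ (requires full-time or temporary) → not eligible.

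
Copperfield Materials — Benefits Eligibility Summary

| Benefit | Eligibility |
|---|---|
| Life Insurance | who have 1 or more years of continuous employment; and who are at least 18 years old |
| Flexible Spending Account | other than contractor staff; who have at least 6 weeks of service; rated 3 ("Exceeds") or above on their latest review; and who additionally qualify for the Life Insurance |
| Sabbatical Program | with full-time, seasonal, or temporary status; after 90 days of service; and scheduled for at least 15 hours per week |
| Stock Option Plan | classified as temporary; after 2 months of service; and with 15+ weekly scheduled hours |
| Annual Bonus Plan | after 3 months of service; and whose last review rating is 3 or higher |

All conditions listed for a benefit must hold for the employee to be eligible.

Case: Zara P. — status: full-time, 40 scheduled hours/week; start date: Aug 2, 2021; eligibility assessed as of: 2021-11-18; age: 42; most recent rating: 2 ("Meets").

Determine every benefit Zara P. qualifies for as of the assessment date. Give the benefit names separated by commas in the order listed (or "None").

Sabbatical Program

Service from Aug 2, 2021 to 2021-11-18: 108 days.
Life Insurance — service 108 days < 1 year (≈365 days) ✗ → not eligible.
Flexible Spending Account — status full-time ✓ (not excluded); service 108 days ≥ 6 weeks (≈42 days) ✓; rating 2 < 3 ✗ → not eligible.
Sabbatical Program — status full-time ✓; service 108 days ≥ 90 days ✓; 40 hrs/wk ≥ 15 ✓ → eligible.
Stock Option Plan — status full-time ✗ (requires temporary) → not eligible.
Annual Bonus Plan — service 108 days ≥ 3 months (≈90 days) ✓; rating 2 < 3 ✗ → not eligible.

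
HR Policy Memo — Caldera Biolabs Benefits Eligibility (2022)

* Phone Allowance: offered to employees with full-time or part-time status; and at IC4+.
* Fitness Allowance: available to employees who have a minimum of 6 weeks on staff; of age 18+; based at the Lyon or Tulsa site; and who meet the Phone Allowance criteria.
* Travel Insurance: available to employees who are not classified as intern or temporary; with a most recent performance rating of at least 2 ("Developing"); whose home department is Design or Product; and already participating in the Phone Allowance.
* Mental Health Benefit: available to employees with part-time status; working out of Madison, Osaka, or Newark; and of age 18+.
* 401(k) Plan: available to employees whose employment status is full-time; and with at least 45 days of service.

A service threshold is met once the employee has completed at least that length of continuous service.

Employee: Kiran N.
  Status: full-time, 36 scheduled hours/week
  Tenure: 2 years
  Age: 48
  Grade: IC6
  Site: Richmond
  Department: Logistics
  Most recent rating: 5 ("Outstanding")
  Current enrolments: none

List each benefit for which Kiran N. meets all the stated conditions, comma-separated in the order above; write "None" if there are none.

Phone Allowance, 401(k) Plan

Phone Allowance — status full-time ✓; grade IC6 ≥ IC4 ✓ → eligible.
Fitness Allowance — service 2 years ≥ 6 weeks (≈42 days) ✓; age 48 ≥ 18 ✓; site Richmond ✗ (not Lyon or Tulsa) → not eligible.
Travel Insurance — status full-time ✓ (not excluded); rating 5 ≥ 2 ✓; dept Logistics ✗ → not eligible.
Mental Health Benefit — status full-time ✗ (requires part-time) → not eligible.
401(k) Plan — status full-time ✓; service 2 years ≥ 45 days ✓ → eligible.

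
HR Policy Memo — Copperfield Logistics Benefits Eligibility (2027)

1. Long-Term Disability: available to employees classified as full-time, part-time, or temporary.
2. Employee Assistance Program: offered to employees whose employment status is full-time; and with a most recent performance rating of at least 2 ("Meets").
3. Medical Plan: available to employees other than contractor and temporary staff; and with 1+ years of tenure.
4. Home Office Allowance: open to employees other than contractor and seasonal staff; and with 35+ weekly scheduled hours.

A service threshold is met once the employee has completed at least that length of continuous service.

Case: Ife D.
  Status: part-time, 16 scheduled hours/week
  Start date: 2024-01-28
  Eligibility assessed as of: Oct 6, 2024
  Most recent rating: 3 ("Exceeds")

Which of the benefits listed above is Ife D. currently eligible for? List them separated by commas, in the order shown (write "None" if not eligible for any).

Service from 2024-01-28 to Oct 6, 2024: 252 days.
Long-Term Disability — status part-time ✓ → eligible.
Employee Assistance Program — status part-time ✗ (requires full-time) → not eligible.
Medical Plan — status part-time ✓ (not excluded); service 252 days < 1 year (≈365 days) ✗ → not eligible.
Home Office Allowance — status part-time ✓ (not excluded); 16 hrs/wk < 35 ✗ → not eligible.

Long-Term Disability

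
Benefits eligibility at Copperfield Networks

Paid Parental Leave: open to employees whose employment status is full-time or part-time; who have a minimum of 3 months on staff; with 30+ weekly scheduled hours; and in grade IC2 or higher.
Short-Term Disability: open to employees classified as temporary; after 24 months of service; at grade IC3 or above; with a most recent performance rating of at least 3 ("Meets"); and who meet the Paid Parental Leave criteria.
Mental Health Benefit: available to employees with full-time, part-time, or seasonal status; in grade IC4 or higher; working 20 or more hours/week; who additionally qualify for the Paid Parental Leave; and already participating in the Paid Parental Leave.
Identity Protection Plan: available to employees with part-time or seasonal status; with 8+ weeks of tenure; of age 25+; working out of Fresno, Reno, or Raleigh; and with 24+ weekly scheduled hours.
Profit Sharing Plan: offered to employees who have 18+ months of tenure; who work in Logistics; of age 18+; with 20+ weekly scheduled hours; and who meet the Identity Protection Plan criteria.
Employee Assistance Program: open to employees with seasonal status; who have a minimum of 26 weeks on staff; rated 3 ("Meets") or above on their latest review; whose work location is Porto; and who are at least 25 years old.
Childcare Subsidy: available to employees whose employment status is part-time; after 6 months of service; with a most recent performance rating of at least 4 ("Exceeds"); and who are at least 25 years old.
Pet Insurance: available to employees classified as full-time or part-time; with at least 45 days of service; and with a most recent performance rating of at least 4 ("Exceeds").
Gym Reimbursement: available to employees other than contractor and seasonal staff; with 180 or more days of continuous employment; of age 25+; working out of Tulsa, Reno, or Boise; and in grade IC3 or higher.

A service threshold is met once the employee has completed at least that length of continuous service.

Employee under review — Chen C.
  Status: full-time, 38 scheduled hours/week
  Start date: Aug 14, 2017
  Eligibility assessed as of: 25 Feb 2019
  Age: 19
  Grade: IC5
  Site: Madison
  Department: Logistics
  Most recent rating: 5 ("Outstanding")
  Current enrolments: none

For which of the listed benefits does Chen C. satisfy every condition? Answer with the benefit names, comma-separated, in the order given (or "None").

Service from Aug 14, 2017 to 25 Feb 2019: 560 days.
Paid Parental Leave — status full-time ✓; service 560 days ≥ 3 months (≈90 days) ✓; 38 hrs/wk ≥ 30 ✓; grade IC5 ≥ IC2 ✓ → eligible.
Short-Term Disability — status full-time ✗ (requires temporary) → not eligible.
Mental Health Benefit — status full-time ✓; grade IC5 ≥ IC4 ✓; 38 hrs/wk ≥ 20 ✓; eligible for Paid Parental Leave ✓; not enrolled in Paid Parental Leave ✗ → not eligible.
Identity Protection Plan — status full-time ✗ (requires part-time or seasonal) → not eligible.
Profit Sharing Plan — service 560 days ≥ 18 months (≈540 days) ✓; dept Logistics ✓; age 19 ≥ 18 ✓; 38 hrs/wk ≥ 20 ✓; not eligible for Identity Protection Plan ✗ → not eligible.
Employee Assistance Program — status full-time ✗ (requires seasonal) → not eligible.
Childcare Subsidy — status full-time ✗ (requires part-time) → not eligible.
Pet Insurance — status full-time ✓; service 560 days ≥ 45 days ✓; rating 5 ≥ 4 ✓ → eligible.
Gym Reimbursement — status full-time ✓ (not excluded); service 560 days ≥ 180 days ✓; age 19 < 25 ✗ → not eligible.

Paid Parental Leave, Pet Insurance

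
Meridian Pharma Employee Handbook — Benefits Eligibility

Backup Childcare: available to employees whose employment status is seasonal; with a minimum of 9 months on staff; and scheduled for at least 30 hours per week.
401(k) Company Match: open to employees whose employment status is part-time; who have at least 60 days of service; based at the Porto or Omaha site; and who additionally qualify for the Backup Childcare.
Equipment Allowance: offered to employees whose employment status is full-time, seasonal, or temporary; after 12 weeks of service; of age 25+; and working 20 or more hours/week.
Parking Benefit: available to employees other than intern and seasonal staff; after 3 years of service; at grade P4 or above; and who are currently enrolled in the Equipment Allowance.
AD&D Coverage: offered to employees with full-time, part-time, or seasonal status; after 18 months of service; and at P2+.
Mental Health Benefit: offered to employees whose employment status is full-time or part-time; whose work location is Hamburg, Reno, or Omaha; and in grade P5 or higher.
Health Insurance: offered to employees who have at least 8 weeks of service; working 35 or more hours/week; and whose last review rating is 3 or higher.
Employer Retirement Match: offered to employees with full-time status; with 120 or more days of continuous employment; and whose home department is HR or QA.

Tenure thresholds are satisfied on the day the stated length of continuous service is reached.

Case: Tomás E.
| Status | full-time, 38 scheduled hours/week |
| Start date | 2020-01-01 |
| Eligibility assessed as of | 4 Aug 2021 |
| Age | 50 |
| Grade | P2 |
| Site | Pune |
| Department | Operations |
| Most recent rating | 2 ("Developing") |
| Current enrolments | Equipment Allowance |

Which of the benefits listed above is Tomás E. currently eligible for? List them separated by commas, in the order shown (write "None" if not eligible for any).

Equipment Allowance, AD&D Coverage

Service from 2020-01-01 to 4 Aug 2021: 581 days.
Backup Childcare — status full-time ✗ (requires seasonal) → not eligible.
401(k) Company Match — status full-time ✗ (requires part-time) → not eligible.
Equipment Allowance — status full-time ✓; service 581 days ≥ 12 weeks (≈84 days) ✓; age 50 ≥ 25 ✓; 38 hrs/wk ≥ 20 ✓ → eligible.
Parking Benefit — status full-time ✓ (not excluded); service 581 days < 3 years (≈1095 days) ✗ → not eligible.
AD&D Coverage — status full-time ✓; service 581 days ≥ 18 months (≈540 days) ✓; grade P2 ≥ P2 ✓ → eligible.
Mental Health Benefit — status full-time ✓; site Pune ✗ (not Hamburg, Reno, or Omaha) → not eligible.
Health Insurance — service 581 days ≥ 8 weeks (≈56 days) ✓; 38 hrs/wk ≥ 35 ✓; rating 2 < 3 ✗ → not eligible.
Employer Retirement Match — status full-time ✓; service 581 days ≥ 120 days ✓; dept Operations ✗ → not eligible.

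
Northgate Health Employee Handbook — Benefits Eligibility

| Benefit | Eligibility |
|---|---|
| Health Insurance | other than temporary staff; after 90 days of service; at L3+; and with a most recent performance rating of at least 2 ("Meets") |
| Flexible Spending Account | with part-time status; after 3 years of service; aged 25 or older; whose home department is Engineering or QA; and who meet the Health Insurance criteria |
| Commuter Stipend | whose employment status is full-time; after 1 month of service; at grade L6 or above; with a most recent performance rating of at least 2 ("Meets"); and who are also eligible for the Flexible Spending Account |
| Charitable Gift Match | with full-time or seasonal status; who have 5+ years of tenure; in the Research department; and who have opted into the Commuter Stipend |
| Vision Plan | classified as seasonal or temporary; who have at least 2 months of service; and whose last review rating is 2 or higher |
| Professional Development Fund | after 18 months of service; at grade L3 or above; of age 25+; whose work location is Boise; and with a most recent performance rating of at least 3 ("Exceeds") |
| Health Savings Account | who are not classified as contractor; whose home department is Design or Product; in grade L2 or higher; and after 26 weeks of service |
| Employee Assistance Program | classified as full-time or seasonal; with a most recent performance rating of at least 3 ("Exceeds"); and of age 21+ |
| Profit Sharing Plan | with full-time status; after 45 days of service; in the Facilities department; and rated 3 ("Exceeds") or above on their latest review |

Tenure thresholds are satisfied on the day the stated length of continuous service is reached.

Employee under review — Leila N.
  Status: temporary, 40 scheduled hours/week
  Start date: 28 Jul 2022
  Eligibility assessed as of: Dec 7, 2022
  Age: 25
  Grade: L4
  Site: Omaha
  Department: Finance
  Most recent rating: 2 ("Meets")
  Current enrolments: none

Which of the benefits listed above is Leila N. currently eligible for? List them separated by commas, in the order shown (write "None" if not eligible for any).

Vision Plan

Service from 28 Jul 2022 to Dec 7, 2022: 132 days.
Health Insurance — status temporary ✗ (excluded) → not eligible.
Flexible Spending Account — status temporary ✗ (requires part-time) → not eligible.
Commuter Stipend — status temporary ✗ (requires full-time) → not eligible.
Charitable Gift Match — status temporary ✗ (requires full-time or seasonal) → not eligible.
Vision Plan — status temporary ✓; service 132 days ≥ 2 months (≈60 days) ✓; rating 2 ≥ 2 ✓ → eligible.
Professional Development Fund — service 132 days < 18 months (≈540 days) ✗ → not eligible.
Health Savings Account — status temporary ✓ (not excluded); dept Finance ✗ → not eligible.
Employee Assistance Program — status temporary ✗ (requires full-time or seasonal) → not eligible.
Profit Sharing Plan — status temporary ✗ (requires full-time) → not eligible.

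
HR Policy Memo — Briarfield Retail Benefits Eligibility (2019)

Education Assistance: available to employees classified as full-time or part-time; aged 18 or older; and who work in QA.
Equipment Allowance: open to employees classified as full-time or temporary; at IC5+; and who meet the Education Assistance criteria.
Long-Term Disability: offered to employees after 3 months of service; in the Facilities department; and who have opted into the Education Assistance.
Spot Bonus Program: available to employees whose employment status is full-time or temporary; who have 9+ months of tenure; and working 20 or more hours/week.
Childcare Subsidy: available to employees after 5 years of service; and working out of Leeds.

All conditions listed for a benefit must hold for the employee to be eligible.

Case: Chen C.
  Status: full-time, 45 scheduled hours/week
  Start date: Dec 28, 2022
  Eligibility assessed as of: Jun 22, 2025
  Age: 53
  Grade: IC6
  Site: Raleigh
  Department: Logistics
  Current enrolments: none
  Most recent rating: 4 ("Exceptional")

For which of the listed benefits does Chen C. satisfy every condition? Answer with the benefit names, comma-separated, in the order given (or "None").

Service from Dec 28, 2022 to Jun 22, 2025: 907 days.
Education Assistance — status full-time ✓; age 53 ≥ 18 ✓; dept Logistics ✗ → not eligible.
Equipment Allowance — status full-time ✓; grade IC6 ≥ IC5 ✓; not eligible for Education Assistance ✗ → not eligible.
Long-Term Disability — service 907 days ≥ 3 months (≈90 days) ✓; dept Logistics ✗ → not eligible.
Spot Bonus Program — status full-time ✓; service 907 days ≥ 9 months (≈270 days) ✓; 45 hrs/wk ≥ 20 ✓ → eligible.
Childcare Subsidy — service 907 days < 5 years (≈1825 days) ✗ → not eligible.

Spot Bonus Program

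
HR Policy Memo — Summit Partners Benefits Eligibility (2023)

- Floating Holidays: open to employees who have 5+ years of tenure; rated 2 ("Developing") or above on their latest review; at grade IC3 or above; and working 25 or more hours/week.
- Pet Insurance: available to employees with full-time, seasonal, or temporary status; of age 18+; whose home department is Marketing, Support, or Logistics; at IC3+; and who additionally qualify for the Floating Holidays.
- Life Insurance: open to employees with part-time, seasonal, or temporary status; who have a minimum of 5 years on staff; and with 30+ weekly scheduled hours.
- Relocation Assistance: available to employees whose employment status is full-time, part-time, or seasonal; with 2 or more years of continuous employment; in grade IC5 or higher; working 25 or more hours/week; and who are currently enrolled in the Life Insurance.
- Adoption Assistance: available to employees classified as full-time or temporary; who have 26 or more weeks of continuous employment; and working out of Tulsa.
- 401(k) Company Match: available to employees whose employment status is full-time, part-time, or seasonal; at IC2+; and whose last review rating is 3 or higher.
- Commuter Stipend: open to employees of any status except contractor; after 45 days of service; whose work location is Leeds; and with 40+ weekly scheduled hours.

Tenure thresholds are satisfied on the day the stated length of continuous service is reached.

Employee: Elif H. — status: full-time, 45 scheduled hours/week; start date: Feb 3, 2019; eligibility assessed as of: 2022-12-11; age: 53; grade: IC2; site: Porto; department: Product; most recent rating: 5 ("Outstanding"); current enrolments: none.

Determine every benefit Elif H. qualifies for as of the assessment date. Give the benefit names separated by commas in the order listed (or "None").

Service from Feb 3, 2019 to 2022-12-11: 1407 days.
Floating Holidays — service 1407 days < 5 years (≈1825 days) ✗ → not eligible.
Pet Insurance — status full-time ✓; age 53 ≥ 18 ✓; dept Product ✗ → not eligible.
Life Insurance — status full-time ✗ (requires part-time, seasonal, or temporary) → not eligible.
Relocation Assistance — status full-time ✓; service 1407 days ≥ 2 years (≈730 days) ✓; grade IC2 < IC5 ✗ → not eligible.
Adoption Assistance — status full-time ✓; service 1407 days ≥ 26 weeks (≈182 days) ✓; site Porto ✗ (not Tulsa) → not eligible.
401(k) Company Match — status full-time ✓; grade IC2 ≥ IC2 ✓; rating 5 ≥ 3 ✓ → eligible.
Commuter Stipend — status full-time ✓ (not excluded); service 1407 days ≥ 45 days ✓; site Porto ✗ (not Leeds) → not eligible.

401(k) Company Match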